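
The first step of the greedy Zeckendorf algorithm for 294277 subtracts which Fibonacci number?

196418

196418 ≤ 294277 < 317811, so the largest Fibonacci number not exceeding 294277 is 196418.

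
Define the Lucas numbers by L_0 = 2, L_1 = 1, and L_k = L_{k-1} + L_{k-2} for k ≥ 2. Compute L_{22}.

Iterating the recurrence up to L_{14} = 843 and L_{13} = 521:
L_{15} = L_{14} + L_{13} = 843 + 521 = 1364
L_{16} = L_{15} + L_{14} = 1364 + 843 = 2207
L_{17} = L_{16} + L_{15} = 2207 + 1364 = 3571
L_{18} = L_{17} + L_{16} = 3571 + 2207 = 5778
L_{19} = L_{18} + L_{17} = 5778 + 3571 = 9349
L_{20} = L_{19} + L_{18} = 9349 + 5778 = 15127
L_{21} = L_{20} + L_{19} = 15127 + 9349 = 24476
L_{22} = L_{21} + L_{20} = 24476 + 15127 = 39603

39603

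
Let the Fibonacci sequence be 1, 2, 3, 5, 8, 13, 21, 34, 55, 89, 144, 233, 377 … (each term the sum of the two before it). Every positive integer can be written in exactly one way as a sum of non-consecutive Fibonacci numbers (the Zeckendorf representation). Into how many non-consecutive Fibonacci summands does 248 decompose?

3

take 233 (≤ 248); 248 − 233 = 15
take 13 (≤ 15); 15 − 13 = 2
take 2 (≤ 2); 2 − 2 = 0
248 = 233 + 13 + 2, which has 3 terms.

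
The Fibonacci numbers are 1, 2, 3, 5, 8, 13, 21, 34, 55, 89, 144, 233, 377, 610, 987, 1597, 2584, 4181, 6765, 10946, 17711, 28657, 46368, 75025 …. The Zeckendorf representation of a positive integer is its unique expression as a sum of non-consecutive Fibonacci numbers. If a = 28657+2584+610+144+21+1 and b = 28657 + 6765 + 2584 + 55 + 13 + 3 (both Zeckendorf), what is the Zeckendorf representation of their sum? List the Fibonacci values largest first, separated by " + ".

46368 + 17711 + 4181 + 1597 + 233 + 3 + 1

The two numbers are 32017 and 38077, so their sum is 70094.
70094: greatest Fibonacci not exceeding it is 46368, leaving 23726
23726: greatest Fibonacci not exceeding it is 17711, leaving 6015
6015: greatest Fibonacci not exceeding it is 4181, leaving 1834
1834: greatest Fibonacci not exceeding it is 1597, leaving 237
237: greatest Fibonacci not exceeding it is 233, leaving 4
4: greatest Fibonacci not exceeding it is 3, leaving 1
1: greatest Fibonacci not exceeding it is 1, leaving 0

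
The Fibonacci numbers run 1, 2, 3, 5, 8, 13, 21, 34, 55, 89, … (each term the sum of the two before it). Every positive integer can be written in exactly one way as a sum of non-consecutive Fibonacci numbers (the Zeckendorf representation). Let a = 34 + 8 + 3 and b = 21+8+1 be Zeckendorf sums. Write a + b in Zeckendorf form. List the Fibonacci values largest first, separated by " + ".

55 + 13 + 5 + 2

The two numbers are 45 and 30, so their sum is 75.
Greedy algorithm:
55 ≤ 75 < 89, so take 55; remainder 20
13 ≤ 20 < 21, so take 13; remainder 7
5 ≤ 7 < 8, so take 5; remainder 2
2 ≤ 2 < 3, so take 2; remainder 0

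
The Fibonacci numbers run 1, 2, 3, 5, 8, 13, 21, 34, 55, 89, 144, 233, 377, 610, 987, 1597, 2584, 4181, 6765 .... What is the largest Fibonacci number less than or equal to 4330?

4181 ≤ 4330 < 6765, so the largest Fibonacci number not exceeding 4330 is 4181.

4181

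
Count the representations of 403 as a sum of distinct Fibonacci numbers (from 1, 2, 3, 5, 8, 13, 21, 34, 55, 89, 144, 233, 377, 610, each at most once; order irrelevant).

14

403 = 377+21+5 = 377+21+3+2 = 377+13+8+5 = 233+144+21+5 = … (10 more), for 14 in all.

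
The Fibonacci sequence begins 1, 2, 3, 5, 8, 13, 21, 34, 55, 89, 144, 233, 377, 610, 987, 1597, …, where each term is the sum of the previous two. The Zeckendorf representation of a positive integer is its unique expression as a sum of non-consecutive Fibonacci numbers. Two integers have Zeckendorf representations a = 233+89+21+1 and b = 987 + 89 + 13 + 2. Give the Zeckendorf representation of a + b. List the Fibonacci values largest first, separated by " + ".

The two numbers are 344 and 1091, so their sum is 1435.
largest Fibonacci ≤ 1435 is 987; 1435 − 987 = 448
largest Fibonacci ≤ 448 is 377; 448 − 377 = 71
largest Fibonacci ≤ 71 is 55; 71 − 55 = 16
largest Fibonacci ≤ 16 is 13; 16 − 13 = 3
largest Fibonacci ≤ 3 is 3; 3 − 3 = 0

987 + 377 + 55 + 13 + 3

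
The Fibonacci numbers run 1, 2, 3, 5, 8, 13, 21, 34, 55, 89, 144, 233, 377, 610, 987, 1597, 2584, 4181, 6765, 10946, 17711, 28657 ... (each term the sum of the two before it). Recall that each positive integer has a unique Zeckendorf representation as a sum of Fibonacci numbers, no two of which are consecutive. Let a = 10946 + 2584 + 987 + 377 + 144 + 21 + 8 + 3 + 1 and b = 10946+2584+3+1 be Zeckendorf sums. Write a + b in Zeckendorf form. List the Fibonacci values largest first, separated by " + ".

The two numbers are 15071 and 13534, so their sum is 28605.
Repeatedly subtract the largest Fibonacci number that fits:
17711 ≤ 28605 < 28657, so take 17711; remainder 10894
6765 ≤ 10894 < 10946, so take 6765; remainder 4129
2584 ≤ 4129 < 4181, so take 2584; remainder 1545
987 ≤ 1545 < 1597, so take 987; remainder 558
377 ≤ 558 < 610, so take 377; remainder 181
144 ≤ 181 < 233, so take 144; remainder 37
34 ≤ 37 < 55, so take 34; remainder 3
3 ≤ 3 < 5, so take 3; remainder 0

17711 + 6765 + 2584 + 987 + 377 + 144 + 34 + 3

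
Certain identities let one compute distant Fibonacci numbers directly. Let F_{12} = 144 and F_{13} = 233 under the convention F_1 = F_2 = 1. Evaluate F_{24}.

By the doubling identity F_{2k} = F_k(2F_{k+1} − F_k): F_{24} = 144·(2·233 − 144) = 144·322 = 46368.

46368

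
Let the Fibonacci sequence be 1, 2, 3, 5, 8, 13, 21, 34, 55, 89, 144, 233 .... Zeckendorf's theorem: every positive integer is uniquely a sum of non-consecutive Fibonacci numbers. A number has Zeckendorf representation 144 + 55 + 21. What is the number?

220

144 + 55 + 21 = 220.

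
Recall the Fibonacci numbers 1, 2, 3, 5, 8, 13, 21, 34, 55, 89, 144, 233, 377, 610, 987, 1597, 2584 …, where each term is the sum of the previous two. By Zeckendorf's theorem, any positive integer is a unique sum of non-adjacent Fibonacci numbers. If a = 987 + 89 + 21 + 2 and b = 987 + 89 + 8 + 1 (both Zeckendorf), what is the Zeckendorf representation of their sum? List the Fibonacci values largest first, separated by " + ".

The two numbers are 1099 and 1085, so their sum is 2184.
Greedy algorithm:
1597 ≤ 2184 < 2584, so take 1597; remainder 587
377 ≤ 587 < 610, so take 377; remainder 210
144 ≤ 210 < 233, so take 144; remainder 66
55 ≤ 66 < 89, so take 55; remainder 11
8 ≤ 11 < 13, so take 8; remainder 3
3 ≤ 3 < 5, so take 3; remainder 0

1597 + 377 + 144 + 55 + 8 + 3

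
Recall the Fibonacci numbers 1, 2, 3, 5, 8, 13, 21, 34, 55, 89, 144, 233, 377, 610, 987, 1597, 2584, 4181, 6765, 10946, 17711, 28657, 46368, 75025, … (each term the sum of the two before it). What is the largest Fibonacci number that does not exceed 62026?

46368 ≤ 62026 < 75025, so the largest Fibonacci number not exceeding 62026 is 46368.

46368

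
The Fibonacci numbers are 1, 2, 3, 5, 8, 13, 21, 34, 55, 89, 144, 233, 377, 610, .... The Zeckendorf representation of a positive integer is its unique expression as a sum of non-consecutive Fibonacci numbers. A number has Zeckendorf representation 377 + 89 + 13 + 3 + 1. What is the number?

483

377 + 89 + 13 + 3 + 1 = 483.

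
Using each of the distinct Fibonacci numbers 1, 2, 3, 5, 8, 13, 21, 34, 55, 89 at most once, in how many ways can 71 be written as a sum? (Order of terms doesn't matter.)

Starting from the Zeckendorf form and repeatedly splitting a term F_k into F_{k−1} + F_{k−2} (when neither is already used) reaches every representation.
71 = 55+13+3 = 55+13+2+1 = 55+8+5+3 = 34+21+13+3 = … (4 more), for 8 in all.

8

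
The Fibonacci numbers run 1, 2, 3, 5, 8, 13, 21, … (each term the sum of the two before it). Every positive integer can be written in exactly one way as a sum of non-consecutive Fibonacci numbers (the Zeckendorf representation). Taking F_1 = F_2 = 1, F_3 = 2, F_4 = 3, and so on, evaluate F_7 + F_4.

16

F_7 + F_4 = 13 + 3 = 16.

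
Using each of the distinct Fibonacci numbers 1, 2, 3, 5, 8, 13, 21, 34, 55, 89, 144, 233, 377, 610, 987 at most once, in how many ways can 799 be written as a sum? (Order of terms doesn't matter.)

24

Each representation comes from the Zeckendorf form by replacing some F_k with F_{k−1} + F_{k−2} where possible.
799 = 610+144+34+8+3 = 610+144+34+8+2+1 = 610+144+21+13+8+3 = … (21 more), for 24 in all.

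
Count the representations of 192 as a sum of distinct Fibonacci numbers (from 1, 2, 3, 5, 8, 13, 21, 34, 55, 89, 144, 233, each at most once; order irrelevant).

10

Starting from the Zeckendorf form and repeatedly splitting a term F_k into F_{k−1} + F_{k−2} (when neither is already used) reaches every representation.
192 = 144+34+13+1 = 144+34+8+5+1 = 89+55+34+13+1 = … (7 more), for 10 in all.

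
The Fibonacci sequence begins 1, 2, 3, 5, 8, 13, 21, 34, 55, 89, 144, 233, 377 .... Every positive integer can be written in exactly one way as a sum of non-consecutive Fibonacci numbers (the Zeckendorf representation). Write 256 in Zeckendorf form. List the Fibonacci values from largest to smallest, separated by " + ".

subtract 233 from 256: 23 remains
subtract 21 from 23: 2 remains
subtract 2 from 2: 0 remains
So 256 = 233 + 21 + 2, with no two terms consecutive in the sequence.

233 + 21 + 2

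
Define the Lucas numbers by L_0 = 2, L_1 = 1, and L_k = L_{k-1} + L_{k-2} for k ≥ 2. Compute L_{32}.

Iterating the recurrence up to L_{25} = 167761 and L_{24} = 103682:
L_{26} = L_{25} + L_{24} = 167761 + 103682 = 271443
L_{27} = L_{26} + L_{25} = 271443 + 167761 = 439204
L_{28} = L_{27} + L_{26} = 439204 + 271443 = 710647
L_{29} = L_{28} + L_{27} = 710647 + 439204 = 1149851
L_{30} = L_{29} + L_{28} = 1149851 + 710647 = 1860498
L_{31} = L_{30} + L_{29} = 1860498 + 1149851 = 3010349
L_{32} = L_{31} + L_{30} = 3010349 + 1860498 = 4870847

4870847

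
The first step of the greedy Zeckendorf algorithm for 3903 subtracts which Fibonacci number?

2584 ≤ 3903 < 4181, so the largest Fibonacci number not exceeding 3903 is 2584.

2584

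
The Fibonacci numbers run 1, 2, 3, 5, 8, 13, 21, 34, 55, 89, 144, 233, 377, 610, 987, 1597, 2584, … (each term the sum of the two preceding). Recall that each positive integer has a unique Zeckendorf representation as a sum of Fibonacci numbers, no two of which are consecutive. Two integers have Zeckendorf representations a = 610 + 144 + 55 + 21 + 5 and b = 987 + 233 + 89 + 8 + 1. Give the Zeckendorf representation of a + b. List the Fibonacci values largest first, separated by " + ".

1597 + 377 + 144 + 34 + 1

The two numbers are 835 and 1318, so their sum is 2153.
largest Fibonacci ≤ 2153 is 1597; 2153 − 1597 = 556
largest Fibonacci ≤ 556 is 377; 556 − 377 = 179
largest Fibonacci ≤ 179 is 144; 179 − 144 = 35
largest Fibonacci ≤ 35 is 34; 35 − 34 = 1
largest Fibonacci ≤ 1 is 1; 1 − 1 = 0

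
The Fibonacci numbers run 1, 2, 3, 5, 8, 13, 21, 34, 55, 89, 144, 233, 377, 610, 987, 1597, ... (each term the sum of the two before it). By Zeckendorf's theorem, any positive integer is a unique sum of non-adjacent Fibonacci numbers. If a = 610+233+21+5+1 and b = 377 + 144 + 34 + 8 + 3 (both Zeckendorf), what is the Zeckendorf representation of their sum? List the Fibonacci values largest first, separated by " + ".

The two numbers are 870 and 566, so their sum is 1436.
1436: greatest Fibonacci not exceeding it is 987, leaving 449
449: greatest Fibonacci not exceeding it is 377, leaving 72
72: greatest Fibonacci not exceeding it is 55, leaving 17
17: greatest Fibonacci not exceeding it is 13, leaving 4
4: greatest Fibonacci not exceeding it is 3, leaving 1
1: greatest Fibonacci not exceeding it is 1, leaving 0

987 + 377 + 55 + 13 + 3 + 1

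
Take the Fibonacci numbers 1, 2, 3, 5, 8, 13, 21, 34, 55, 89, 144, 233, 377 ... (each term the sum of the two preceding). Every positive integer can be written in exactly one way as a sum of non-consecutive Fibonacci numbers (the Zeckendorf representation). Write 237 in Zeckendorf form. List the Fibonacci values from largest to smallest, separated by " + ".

233 + 3 + 1

Greedily peel off the largest Fibonacci term at each step:
237: greatest Fibonacci not exceeding it is 233, leaving 4
4: greatest Fibonacci not exceeding it is 3, leaving 1
1: greatest Fibonacci not exceeding it is 1, leaving 0
So 237 = 233 + 3 + 1, with no two terms consecutive in the sequence.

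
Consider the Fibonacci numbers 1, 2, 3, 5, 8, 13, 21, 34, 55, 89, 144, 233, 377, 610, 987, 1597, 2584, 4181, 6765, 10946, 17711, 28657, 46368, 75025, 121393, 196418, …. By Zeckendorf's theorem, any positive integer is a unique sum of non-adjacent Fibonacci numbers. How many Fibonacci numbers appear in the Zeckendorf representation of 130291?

largest Fibonacci ≤ 130291 is 121393; 130291 − 121393 = 8898
largest Fibonacci ≤ 8898 is 6765; 8898 − 6765 = 2133
largest Fibonacci ≤ 2133 is 1597; 2133 − 1597 = 536
largest Fibonacci ≤ 536 is 377; 536 − 377 = 159
largest Fibonacci ≤ 159 is 144; 159 − 144 = 15
largest Fibonacci ≤ 15 is 13; 15 − 13 = 2
largest Fibonacci ≤ 2 is 2; 2 − 2 = 0
130291 = 121393 + 6765 + 1597 + 377 + 144 + 13 + 2, which has 7 terms.

7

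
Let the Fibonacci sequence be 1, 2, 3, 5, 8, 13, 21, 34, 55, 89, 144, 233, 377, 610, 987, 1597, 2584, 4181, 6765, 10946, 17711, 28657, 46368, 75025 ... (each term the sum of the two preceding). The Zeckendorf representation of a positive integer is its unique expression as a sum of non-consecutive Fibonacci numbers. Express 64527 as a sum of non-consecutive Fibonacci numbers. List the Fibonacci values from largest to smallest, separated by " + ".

Greedy algorithm:
64527 − 46368 = 18159
18159 − 17711 = 448
448 − 377 = 71
71 − 55 = 16
16 − 13 = 3
3 − 3 = 0
So 64527 = 46368 + 17711 + 377 + 55 + 13 + 3, with no two terms consecutive in the sequence.

46368 + 17711 + 377 + 55 + 13 + 3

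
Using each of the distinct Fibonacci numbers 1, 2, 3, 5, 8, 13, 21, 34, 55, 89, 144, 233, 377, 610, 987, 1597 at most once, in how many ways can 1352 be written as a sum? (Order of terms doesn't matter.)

16

Each representation comes from the Zeckendorf form by replacing some F_k with F_{k−1} + F_{k−2} where possible.
1352 = 987+233+89+34+8+1 = 987+233+89+34+5+3+1 = 987+233+89+21+13+8+1 = 610+377+233+89+34+8+1 = … (12 more), for 16 in all.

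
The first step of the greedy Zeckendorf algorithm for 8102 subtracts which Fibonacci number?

6765 ≤ 8102 < 10946, so the largest Fibonacci number not exceeding 8102 is 6765.

6765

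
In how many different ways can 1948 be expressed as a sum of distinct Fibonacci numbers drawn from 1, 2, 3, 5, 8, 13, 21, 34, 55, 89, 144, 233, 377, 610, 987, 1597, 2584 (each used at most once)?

Each representation comes from the Zeckendorf form by replacing some F_k with F_{k−1} + F_{k−2} where possible.
1948 = 1597+233+89+21+8 = 1597+233+89+21+5+3 = 1597+233+55+34+21+8 = … (32 more), for 35 in all.

35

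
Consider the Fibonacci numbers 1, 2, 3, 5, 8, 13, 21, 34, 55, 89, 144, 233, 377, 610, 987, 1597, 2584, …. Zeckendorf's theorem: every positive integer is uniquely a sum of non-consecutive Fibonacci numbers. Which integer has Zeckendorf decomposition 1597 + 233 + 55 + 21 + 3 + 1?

1910

1597 + 233 + 55 + 21 + 3 + 1 = 1910.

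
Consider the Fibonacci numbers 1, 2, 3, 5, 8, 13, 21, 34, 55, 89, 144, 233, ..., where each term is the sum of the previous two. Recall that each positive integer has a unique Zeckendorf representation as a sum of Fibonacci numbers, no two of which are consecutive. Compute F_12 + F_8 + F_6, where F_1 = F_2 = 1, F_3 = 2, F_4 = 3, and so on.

F_12 + F_8 + F_6 = 144 + 21 + 8 = 173.

173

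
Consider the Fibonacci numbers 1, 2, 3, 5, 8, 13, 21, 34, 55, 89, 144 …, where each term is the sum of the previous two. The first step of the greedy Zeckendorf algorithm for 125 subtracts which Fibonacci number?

89 ≤ 125 < 144, so the largest Fibonacci number not exceeding 125 is 89.

89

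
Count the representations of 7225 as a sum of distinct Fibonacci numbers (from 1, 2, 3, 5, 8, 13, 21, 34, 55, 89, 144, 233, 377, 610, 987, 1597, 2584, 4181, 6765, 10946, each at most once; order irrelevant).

Each representation comes from the Zeckendorf form by replacing some F_k with F_{k−1} + F_{k−2} where possible.
7225 = 6765+377+55+21+5+2 = 6765+377+55+13+8+5+2 = 6765+233+144+55+21+5+2 = … (22 more), for 25 in all.

25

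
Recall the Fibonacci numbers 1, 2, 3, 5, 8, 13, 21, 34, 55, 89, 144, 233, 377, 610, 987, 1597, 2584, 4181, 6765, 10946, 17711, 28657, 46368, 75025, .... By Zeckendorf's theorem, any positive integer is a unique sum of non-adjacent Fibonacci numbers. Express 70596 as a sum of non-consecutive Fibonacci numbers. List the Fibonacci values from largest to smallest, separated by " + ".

46368 + 17711 + 4181 + 1597 + 610 + 89 + 34 + 5 + 1

70596 − 46368 = 24228
24228 − 17711 = 6517
6517 − 4181 = 2336
2336 − 1597 = 739
739 − 610 = 129
129 − 89 = 40
40 − 34 = 6
6 − 5 = 1
1 − 1 = 0
So 70596 = 46368 + 17711 + 4181 + 1597 + 610 + 89 + 34 + 5 + 1, with no two terms consecutive in the sequence.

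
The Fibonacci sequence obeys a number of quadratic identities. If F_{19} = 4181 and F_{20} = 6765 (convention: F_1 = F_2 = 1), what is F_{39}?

By F_{2k+1} = F_k² + F_{k+1}²: F_{39} = 4181² + 6765² = 17480761 + 45765225 = 63245986.

63245986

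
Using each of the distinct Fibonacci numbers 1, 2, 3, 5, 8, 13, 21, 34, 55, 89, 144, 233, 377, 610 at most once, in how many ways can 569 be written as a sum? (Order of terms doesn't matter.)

15

569 = 377+144+34+13+1 = 377+144+34+8+5+1 = 377+89+55+34+13+1 = 377+144+34+8+3+2+1 = 377+144+21+13+8+5+1 = … (10 more), for 15 in all.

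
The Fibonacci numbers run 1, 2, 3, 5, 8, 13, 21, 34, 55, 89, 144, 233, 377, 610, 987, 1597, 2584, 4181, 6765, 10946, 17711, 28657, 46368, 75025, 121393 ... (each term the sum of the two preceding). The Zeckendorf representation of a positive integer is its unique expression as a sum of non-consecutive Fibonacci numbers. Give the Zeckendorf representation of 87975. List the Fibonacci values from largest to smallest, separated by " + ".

75025 + 10946 + 1597 + 377 + 21 + 8 + 1

take 75025 (≤ 87975); 87975 − 75025 = 12950
take 10946 (≤ 12950); 12950 − 10946 = 2004
take 1597 (≤ 2004); 2004 − 1597 = 407
take 377 (≤ 407); 407 − 377 = 30
take 21 (≤ 30); 30 − 21 = 9
take 8 (≤ 9); 9 − 8 = 1
take 1 (≤ 1); 1 − 1 = 0
So 87975 = 75025 + 10946 + 1597 + 377 + 21 + 8 + 1, with no two terms consecutive in the sequence.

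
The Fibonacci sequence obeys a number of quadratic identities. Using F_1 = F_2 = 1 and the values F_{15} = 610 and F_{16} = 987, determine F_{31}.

By F_{2k+1} = F_k² + F_{k+1}²: F_{31} = 610² + 987² = 372100 + 974169 = 1346269.

1346269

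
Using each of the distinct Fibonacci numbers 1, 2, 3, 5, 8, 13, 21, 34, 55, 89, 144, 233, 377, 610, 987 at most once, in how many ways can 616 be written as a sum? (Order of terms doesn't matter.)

Each representation comes from the Zeckendorf form by replacing some F_k with F_{k−1} + F_{k−2} where possible.
616 = 610+5+1 = 610+3+2+1 = 377+233+5+1 = 377+233+3+2+1 = … (7 more), for 11 in all.

11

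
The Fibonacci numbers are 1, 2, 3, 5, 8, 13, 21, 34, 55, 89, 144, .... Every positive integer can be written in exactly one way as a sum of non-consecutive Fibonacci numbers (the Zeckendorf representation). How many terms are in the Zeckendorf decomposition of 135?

5

89 ≤ 135 < 144, so take 89; remainder 46
34 ≤ 46 < 55, so take 34; remainder 12
8 ≤ 12 < 13, so take 8; remainder 4
3 ≤ 4 < 5, so take 3; remainder 1
1 ≤ 1 < 2, so take 1; remainder 0
135 = 89 + 34 + 8 + 3 + 1, which has 5 terms.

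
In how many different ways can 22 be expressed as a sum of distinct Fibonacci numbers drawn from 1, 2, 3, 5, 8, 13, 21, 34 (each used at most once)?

3

22 = 21+1 = 13+8+1 = 13+5+3+1 — 3 representations.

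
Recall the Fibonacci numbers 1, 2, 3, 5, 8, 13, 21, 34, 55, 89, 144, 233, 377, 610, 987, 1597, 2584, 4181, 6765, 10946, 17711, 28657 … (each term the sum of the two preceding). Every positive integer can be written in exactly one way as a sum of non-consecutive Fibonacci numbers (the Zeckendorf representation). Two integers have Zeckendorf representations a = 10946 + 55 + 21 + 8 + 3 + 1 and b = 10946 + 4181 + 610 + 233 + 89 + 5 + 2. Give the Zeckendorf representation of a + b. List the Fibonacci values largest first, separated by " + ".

17711 + 6765 + 2584 + 34 + 5 + 1

The two numbers are 11034 and 16066, so their sum is 27100.
Greedy algorithm:
27100: greatest Fibonacci not exceeding it is 17711, leaving 9389
9389: greatest Fibonacci not exceeding it is 6765, leaving 2624
2624: greatest Fibonacci not exceeding it is 2584, leaving 40
40: greatest Fibonacci not exceeding it is 34, leaving 6
6: greatest Fibonacci not exceeding it is 5, leaving 1
1: greatest Fibonacci not exceeding it is 1, leaving 0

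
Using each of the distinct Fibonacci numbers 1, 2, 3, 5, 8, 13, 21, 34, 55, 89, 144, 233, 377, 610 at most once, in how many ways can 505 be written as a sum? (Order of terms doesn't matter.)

Each representation comes from the Zeckendorf form by replacing some F_k with F_{k−1} + F_{k−2} where possible.
505 = 377+89+34+5 = 377+89+34+3+2 = 377+89+21+13+5 = … (13 more), for 16 in all.

16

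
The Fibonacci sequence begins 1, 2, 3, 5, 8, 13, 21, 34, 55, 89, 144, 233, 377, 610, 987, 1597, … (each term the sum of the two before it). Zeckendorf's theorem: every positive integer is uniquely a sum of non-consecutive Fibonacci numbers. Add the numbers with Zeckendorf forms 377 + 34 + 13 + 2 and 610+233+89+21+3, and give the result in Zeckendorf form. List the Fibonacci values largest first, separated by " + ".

The two numbers are 426 and 956, so their sum is 1382.
Repeatedly subtract the largest Fibonacci number that fits:
largest Fibonacci ≤ 1382 is 987; 1382 − 987 = 395
largest Fibonacci ≤ 395 is 377; 395 − 377 = 18
largest Fibonacci ≤ 18 is 13; 18 − 13 = 5
largest Fibonacci ≤ 5 is 5; 5 − 5 = 0

987 + 377 + 13 + 5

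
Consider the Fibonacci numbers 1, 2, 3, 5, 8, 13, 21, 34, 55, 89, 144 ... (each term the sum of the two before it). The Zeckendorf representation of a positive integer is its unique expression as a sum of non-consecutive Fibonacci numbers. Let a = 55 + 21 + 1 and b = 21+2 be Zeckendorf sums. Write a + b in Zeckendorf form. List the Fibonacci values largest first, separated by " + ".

89 + 8 + 3

The two numbers are 77 and 23, so their sum is 100.
Repeatedly subtract the largest Fibonacci number that fits:
take 89 (≤ 100); 100 − 89 = 11
take 8 (≤ 11); 11 − 8 = 3
take 3 (≤ 3); 3 − 3 = 0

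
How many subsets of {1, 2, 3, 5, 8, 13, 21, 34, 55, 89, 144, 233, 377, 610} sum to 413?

9

Each representation comes from the Zeckendorf form by replacing some F_k with F_{k−1} + F_{k−2} where possible.
413 = 377+34+2 = 377+21+13+2 = 233+144+34+2 = 377+21+8+5+2 = … (5 more), for 9 in all.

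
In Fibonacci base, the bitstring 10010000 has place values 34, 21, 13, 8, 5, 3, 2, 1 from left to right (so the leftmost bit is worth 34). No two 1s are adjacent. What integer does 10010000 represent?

42

Summing the place values of the 1 bits: 34 + 8 = 42.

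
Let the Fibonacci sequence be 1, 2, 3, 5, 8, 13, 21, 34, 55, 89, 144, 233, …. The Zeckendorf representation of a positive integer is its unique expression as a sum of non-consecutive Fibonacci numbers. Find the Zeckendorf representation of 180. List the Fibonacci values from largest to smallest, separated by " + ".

180 − 144 = 36
36 − 34 = 2
2 − 2 = 0
So 180 = 144 + 34 + 2, with no two terms consecutive in the sequence.

144 + 34 + 2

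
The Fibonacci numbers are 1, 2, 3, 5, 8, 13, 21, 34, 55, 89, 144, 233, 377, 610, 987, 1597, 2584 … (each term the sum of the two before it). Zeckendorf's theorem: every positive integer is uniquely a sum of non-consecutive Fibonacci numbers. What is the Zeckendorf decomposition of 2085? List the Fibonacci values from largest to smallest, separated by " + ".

1597 ≤ 2085 < 2584, so take 1597; remainder 488
377 ≤ 488 < 610, so take 377; remainder 111
89 ≤ 111 < 144, so take 89; remainder 22
21 ≤ 22 < 34, so take 21; remainder 1
1 ≤ 1 < 2, so take 1; remainder 0
So 2085 = 1597 + 377 + 89 + 21 + 1, with no two terms consecutive in the sequence.

1597 + 377 + 89 + 21 + 1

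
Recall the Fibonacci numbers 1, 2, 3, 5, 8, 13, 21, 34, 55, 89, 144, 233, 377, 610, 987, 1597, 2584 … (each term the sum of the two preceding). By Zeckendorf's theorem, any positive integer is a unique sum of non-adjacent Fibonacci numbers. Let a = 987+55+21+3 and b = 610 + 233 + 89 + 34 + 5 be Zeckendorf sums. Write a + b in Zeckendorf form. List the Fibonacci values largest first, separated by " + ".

1597 + 377 + 55 + 8

The two numbers are 1066 and 971, so their sum is 2037.
Greedy algorithm:
1597 ≤ 2037 < 2584, so take 1597; remainder 440
377 ≤ 440 < 610, so take 377; remainder 63
55 ≤ 63 < 89, so take 55; remainder 8
8 ≤ 8 < 13, so take 8; remainder 0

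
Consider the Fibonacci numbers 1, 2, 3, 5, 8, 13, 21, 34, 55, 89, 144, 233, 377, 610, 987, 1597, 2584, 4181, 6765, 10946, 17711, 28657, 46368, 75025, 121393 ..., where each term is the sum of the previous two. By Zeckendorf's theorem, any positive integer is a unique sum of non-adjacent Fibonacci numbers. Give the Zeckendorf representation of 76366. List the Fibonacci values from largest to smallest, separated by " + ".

75025 + 987 + 233 + 89 + 21 + 8 + 3

subtract 75025 from 76366: 1341 remains
subtract 987 from 1341: 354 remains
subtract 233 from 354: 121 remains
subtract 89 from 121: 32 remains
subtract 21 from 32: 11 remains
subtract 8 from 11: 3 remains
subtract 3 from 3: 0 remains
So 76366 = 75025 + 987 + 233 + 89 + 21 + 8 + 3, with no two terms consecutive in the sequence.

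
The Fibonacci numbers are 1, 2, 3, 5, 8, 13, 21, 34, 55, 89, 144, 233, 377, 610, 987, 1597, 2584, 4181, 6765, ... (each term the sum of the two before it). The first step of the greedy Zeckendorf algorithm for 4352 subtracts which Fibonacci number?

4181 ≤ 4352 < 6765, so the largest Fibonacci number not exceeding 4352 is 4181.

4181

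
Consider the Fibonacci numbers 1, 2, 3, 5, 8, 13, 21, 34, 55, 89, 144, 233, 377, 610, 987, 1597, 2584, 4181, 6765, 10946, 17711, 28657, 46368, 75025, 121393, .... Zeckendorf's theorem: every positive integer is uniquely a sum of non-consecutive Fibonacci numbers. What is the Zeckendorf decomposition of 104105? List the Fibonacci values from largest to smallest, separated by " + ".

largest Fibonacci ≤ 104105 is 75025; 104105 − 75025 = 29080
largest Fibonacci ≤ 29080 is 28657; 29080 − 28657 = 423
largest Fibonacci ≤ 423 is 377; 423 − 377 = 46
largest Fibonacci ≤ 46 is 34; 46 − 34 = 12
largest Fibonacci ≤ 12 is 8; 12 − 8 = 4
largest Fibonacci ≤ 4 is 3; 4 − 3 = 1
largest Fibonacci ≤ 1 is 1; 1 − 1 = 0
So 104105 = 75025 + 28657 + 377 + 34 + 8 + 3 + 1, with no two terms consecutive in the sequence.

75025 + 28657 + 377 + 34 + 8 + 3 + 1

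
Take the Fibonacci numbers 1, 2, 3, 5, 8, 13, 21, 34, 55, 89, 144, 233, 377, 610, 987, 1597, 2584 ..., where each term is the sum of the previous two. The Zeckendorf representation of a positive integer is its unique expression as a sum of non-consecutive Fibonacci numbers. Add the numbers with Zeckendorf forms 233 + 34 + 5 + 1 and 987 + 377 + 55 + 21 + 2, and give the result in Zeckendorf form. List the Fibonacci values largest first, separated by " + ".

1597 + 89 + 21 + 8

The two numbers are 273 and 1442, so their sum is 1715.
1715: greatest Fibonacci not exceeding it is 1597, leaving 118
118: greatest Fibonacci not exceeding it is 89, leaving 29
29: greatest Fibonacci not exceeding it is 21, leaving 8
8: greatest Fibonacci not exceeding it is 8, leaving 0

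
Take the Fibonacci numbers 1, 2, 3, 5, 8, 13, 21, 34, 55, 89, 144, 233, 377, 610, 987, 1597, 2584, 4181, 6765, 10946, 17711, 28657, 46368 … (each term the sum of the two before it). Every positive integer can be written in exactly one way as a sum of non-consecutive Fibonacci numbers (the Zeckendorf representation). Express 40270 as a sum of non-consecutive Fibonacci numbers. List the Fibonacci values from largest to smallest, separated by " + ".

28657 + 10946 + 610 + 55 + 2

Repeatedly subtract the largest Fibonacci number that fits:
subtract 28657 from 40270: 11613 remains
subtract 10946 from 11613: 667 remains
subtract 610 from 667: 57 remains
subtract 55 from 57: 2 remains
subtract 2 from 2: 0 remains
So 40270 = 28657 + 10946 + 610 + 55 + 2, with no two terms consecutive in the sequence.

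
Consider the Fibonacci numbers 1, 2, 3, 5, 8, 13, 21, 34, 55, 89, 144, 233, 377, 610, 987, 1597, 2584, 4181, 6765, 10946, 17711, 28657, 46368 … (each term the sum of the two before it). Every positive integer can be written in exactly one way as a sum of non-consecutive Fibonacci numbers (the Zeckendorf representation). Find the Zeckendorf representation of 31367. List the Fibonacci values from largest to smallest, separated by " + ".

28657 + 2584 + 89 + 34 + 3

28657 ≤ 31367 < 46368, so take 28657; remainder 2710
2584 ≤ 2710 < 4181, so take 2584; remainder 126
89 ≤ 126 < 144, so take 89; remainder 37
34 ≤ 37 < 55, so take 34; remainder 3
3 ≤ 3 < 5, so take 3; remainder 0
So 31367 = 28657 + 2584 + 89 + 34 + 3, with no two terms consecutive in the sequence.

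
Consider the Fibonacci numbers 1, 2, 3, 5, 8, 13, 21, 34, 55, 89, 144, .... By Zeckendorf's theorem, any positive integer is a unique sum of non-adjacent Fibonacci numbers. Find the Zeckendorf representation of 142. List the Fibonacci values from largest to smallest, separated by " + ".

142 − 89 = 53
53 − 34 = 19
19 − 13 = 6
6 − 5 = 1
1 − 1 = 0
So 142 = 89 + 34 + 13 + 5 + 1, with no two terms consecutive in the sequence.

89 + 34 + 13 + 5 + 1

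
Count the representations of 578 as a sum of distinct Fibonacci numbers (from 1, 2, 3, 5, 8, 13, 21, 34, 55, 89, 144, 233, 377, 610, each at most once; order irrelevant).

10

578 = 377+144+55+2 = 377+144+34+21+2 = 377+144+34+13+8+2 = … (7 more), for 10 in all.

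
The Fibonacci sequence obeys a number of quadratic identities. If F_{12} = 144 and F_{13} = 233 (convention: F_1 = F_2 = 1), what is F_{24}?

By the doubling identity F_{2k} = F_k(2F_{k+1} − F_k): F_{24} = 144·(2·233 − 144) = 144·322 = 46368.

46368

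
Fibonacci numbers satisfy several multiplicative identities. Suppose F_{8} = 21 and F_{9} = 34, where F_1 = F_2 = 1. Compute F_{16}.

By the doubling identity F_{2k} = F_k(2F_{k+1} − F_k): F_{16} = 21·(2·34 − 21) = 21·47 = 987.

987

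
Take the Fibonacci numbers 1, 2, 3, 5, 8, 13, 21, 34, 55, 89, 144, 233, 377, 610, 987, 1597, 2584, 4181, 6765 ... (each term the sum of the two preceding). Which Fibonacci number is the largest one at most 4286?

4181 ≤ 4286 < 6765, so the largest Fibonacci number not exceeding 4286 is 4181.

4181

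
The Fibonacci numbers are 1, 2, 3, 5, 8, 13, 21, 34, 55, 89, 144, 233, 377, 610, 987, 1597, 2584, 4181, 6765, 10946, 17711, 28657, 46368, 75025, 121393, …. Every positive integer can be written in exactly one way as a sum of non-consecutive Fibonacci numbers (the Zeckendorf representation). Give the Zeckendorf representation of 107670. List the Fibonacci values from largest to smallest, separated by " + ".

subtract 75025 from 107670: 32645 remains
subtract 28657 from 32645: 3988 remains
subtract 2584 from 3988: 1404 remains
subtract 987 from 1404: 417 remains
subtract 377 from 417: 40 remains
subtract 34 from 40: 6 remains
subtract 5 from 6: 1 remains
subtract 1 from 1: 0 remains
So 107670 = 75025 + 28657 + 2584 + 987 + 377 + 34 + 5 + 1, with no two terms consecutive in the sequence.

75025 + 28657 + 2584 + 987 + 377 + 34 + 5 + 1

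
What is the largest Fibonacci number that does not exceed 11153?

10946 ≤ 11153 < 17711, so the largest Fibonacci number not exceeding 11153 is 10946.

10946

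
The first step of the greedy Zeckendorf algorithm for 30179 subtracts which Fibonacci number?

28657 ≤ 30179 < 46368, so the largest Fibonacci number not exceeding 30179 is 28657.

28657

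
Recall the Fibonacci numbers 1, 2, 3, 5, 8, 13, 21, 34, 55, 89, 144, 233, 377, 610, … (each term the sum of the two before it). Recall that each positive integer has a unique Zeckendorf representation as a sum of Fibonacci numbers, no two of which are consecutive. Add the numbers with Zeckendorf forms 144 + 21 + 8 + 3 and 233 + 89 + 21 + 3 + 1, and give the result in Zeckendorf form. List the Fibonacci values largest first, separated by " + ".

377 + 144 + 2

The two numbers are 176 and 347, so their sum is 523.
Greedily peel off the largest Fibonacci term at each step:
377 ≤ 523 < 610, so take 377; remainder 146
144 ≤ 146 < 233, so take 144; remainder 2
2 ≤ 2 < 3, so take 2; remainder 0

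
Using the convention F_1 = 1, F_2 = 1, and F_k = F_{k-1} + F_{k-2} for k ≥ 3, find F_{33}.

3524578

Iterating the recurrence up to F_{27} = 196418 and F_{26} = 121393:
F_{28} = F_{27} + F_{26} = 196418 + 121393 = 317811
F_{29} = F_{28} + F_{27} = 317811 + 196418 = 514229
F_{30} = F_{29} + F_{28} = 514229 + 317811 = 832040
F_{31} = F_{30} + F_{29} = 832040 + 514229 = 1346269
F_{32} = F_{31} + F_{30} = 1346269 + 832040 = 2178309
F_{33} = F_{32} + F_{31} = 2178309 + 1346269 = 3524578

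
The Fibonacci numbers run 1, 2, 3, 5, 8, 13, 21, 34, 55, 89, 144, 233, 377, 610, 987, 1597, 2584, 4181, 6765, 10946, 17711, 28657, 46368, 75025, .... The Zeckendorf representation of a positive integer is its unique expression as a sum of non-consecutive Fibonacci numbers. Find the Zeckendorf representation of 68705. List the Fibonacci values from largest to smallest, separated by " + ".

Greedily peel off the largest Fibonacci term at each step:
46368 ≤ 68705 < 75025, so take 46368; remainder 22337
17711 ≤ 22337 < 28657, so take 17711; remainder 4626
4181 ≤ 4626 < 6765, so take 4181; remainder 445
377 ≤ 445 < 610, so take 377; remainder 68
55 ≤ 68 < 89, so take 55; remainder 13
13 ≤ 13 < 21, so take 13; remainder 0
So 68705 = 46368 + 17711 + 4181 + 377 + 55 + 13, with no two terms consecutive in the sequence.

46368 + 17711 + 4181 + 377 + 55 + 13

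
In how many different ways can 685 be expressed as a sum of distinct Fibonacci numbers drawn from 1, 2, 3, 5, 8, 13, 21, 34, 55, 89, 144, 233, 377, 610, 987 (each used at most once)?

6

Starting from the Zeckendorf form and repeatedly splitting a term F_k into F_{k−1} + F_{k−2} (when neither is already used) reaches every representation.
685 = 610+55+13+5+2 = 610+34+21+13+5+2 = 377+233+55+13+5+2 = 377+233+34+21+13+5+2 = … (2 more), for 6 in all.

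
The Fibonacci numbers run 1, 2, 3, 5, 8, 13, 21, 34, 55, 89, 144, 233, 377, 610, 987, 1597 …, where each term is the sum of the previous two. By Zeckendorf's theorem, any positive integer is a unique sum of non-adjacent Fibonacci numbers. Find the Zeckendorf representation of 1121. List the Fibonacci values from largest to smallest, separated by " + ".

Repeatedly subtract the largest Fibonacci number that fits:
take 987 (≤ 1121); 1121 − 987 = 134
take 89 (≤ 134); 134 − 89 = 45
take 34 (≤ 45); 45 − 34 = 11
take 8 (≤ 11); 11 − 8 = 3
take 3 (≤ 3); 3 − 3 = 0
So 1121 = 987 + 89 + 34 + 8 + 3, with no two terms consecutive in the sequence.

987 + 89 + 34 + 8 + 3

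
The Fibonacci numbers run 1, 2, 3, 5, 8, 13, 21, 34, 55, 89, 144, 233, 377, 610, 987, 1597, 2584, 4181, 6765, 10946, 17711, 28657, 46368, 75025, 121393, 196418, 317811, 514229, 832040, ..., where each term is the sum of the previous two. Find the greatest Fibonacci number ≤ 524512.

514229

514229 ≤ 524512 < 832040, so the largest Fibonacci number not exceeding 524512 is 514229.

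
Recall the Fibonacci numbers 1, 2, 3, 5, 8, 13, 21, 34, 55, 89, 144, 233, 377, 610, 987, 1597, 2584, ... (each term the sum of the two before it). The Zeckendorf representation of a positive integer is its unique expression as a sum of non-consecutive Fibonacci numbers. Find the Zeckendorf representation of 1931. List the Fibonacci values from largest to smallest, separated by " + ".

take 1597 (≤ 1931); 1931 − 1597 = 334
take 233 (≤ 334); 334 − 233 = 101
take 89 (≤ 101); 101 − 89 = 12
take 8 (≤ 12); 12 − 8 = 4
take 3 (≤ 4); 4 − 3 = 1
take 1 (≤ 1); 1 − 1 = 0
So 1931 = 1597 + 233 + 89 + 8 + 3 + 1, with no two terms consecutive in the sequence.

1597 + 233 + 89 + 8 + 3 + 1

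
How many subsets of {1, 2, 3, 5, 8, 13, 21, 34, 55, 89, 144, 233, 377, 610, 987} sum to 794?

20

794 = 610+144+34+5+1 = 610+144+34+3+2+1 = 610+144+21+13+5+1 = 610+89+55+34+5+1 = 377+233+144+34+5+1 = … (15 more), for 20 in all.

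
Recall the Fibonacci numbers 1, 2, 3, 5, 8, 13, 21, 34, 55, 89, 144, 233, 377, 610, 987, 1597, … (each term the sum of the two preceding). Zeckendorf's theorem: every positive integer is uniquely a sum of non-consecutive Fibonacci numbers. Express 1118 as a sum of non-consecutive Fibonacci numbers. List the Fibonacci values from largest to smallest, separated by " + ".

987 + 89 + 34 + 8

Repeatedly subtract the largest Fibonacci number that fits:
987 ≤ 1118 < 1597, so take 987; remainder 131
89 ≤ 131 < 144, so take 89; remainder 42
34 ≤ 42 < 55, so take 34; remainder 8
8 ≤ 8 < 13, so take 8; remainder 0
So 1118 = 987 + 89 + 34 + 8, with no two terms consecutive in the sequence.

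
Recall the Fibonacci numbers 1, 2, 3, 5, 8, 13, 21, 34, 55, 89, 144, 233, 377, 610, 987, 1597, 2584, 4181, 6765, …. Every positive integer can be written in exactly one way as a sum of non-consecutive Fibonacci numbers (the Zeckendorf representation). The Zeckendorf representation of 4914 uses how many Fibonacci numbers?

take 4181 (≤ 4914); 4914 − 4181 = 733
take 610 (≤ 733); 733 − 610 = 123
take 89 (≤ 123); 123 − 89 = 34
take 34 (≤ 34); 34 − 34 = 0
4914 = 4181 + 610 + 89 + 34, which has 4 terms.

4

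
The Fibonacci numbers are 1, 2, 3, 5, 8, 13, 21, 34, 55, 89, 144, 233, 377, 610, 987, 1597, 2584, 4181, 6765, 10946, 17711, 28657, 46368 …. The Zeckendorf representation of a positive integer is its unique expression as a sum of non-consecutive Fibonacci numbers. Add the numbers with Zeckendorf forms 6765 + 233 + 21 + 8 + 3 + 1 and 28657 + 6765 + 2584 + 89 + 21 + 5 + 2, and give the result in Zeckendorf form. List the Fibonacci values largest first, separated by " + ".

The two numbers are 7031 and 38123, so their sum is 45154.
Greedily peel off the largest Fibonacci term at each step:
subtract 28657 from 45154: 16497 remains
subtract 10946 from 16497: 5551 remains
subtract 4181 from 5551: 1370 remains
subtract 987 from 1370: 383 remains
subtract 377 from 383: 6 remains
subtract 5 from 6: 1 remains
subtract 1 from 1: 0 remains

28657 + 10946 + 4181 + 987 + 377 + 5 + 1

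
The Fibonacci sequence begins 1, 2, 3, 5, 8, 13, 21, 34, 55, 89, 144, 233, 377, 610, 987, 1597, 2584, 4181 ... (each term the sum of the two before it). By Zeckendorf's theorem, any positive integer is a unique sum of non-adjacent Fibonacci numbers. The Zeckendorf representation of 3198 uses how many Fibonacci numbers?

4

3198 − 2584 = 614
614 − 610 = 4
4 − 3 = 1
1 − 1 = 0
3198 = 2584 + 610 + 3 + 1, which has 4 terms.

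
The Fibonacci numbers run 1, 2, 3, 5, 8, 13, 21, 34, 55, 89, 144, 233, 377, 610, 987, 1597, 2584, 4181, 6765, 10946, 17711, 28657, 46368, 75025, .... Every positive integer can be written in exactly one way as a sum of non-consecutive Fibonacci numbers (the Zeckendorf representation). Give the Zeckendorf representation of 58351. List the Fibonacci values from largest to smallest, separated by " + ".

46368 + 10946 + 987 + 34 + 13 + 3

58351: greatest Fibonacci not exceeding it is 46368, leaving 11983
11983: greatest Fibonacci not exceeding it is 10946, leaving 1037
1037: greatest Fibonacci not exceeding it is 987, leaving 50
50: greatest Fibonacci not exceeding it is 34, leaving 16
16: greatest Fibonacci not exceeding it is 13, leaving 3
3: greatest Fibonacci not exceeding it is 3, leaving 0
So 58351 = 46368 + 10946 + 987 + 34 + 13 + 3, with no two terms consecutive in the sequence.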